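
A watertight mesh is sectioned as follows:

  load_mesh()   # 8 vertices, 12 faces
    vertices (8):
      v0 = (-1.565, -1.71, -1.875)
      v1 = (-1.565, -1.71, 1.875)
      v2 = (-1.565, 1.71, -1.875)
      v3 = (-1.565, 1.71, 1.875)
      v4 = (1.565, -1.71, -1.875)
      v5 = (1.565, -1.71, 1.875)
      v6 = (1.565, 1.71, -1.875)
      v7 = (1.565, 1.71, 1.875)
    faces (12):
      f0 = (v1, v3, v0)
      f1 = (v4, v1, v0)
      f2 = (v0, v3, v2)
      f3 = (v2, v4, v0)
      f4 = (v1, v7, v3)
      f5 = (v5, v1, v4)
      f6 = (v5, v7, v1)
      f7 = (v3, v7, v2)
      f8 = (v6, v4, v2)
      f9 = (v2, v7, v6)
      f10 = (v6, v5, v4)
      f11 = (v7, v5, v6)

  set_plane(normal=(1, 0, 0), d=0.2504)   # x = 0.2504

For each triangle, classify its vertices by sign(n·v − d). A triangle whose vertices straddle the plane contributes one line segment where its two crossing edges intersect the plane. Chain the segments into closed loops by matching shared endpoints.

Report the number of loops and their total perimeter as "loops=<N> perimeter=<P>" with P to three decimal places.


loops=1 perimeter=14.340

Straddling triangles (8 of 12):
  (v4,v1,v0) [+--] → (0.2504, -1.71, -0.3)–(0.2504, -1.71, -1.875)  len=1.5750
  (v2,v4,v0) [-+-] → (0.2504, -0.2736, -1.875)–(0.2504, -1.71, -1.875)  len=1.4364
  (v1,v7,v3) [-+-] → (0.2504, 0.2736, 1.875)–(0.2504, 1.71, 1.875)  len=1.4364
  (v5,v1,v4) [+-+] → (0.2504, -1.71, 1.875)–(0.2504, -1.71, -0.3)  len=2.1750
  (v5,v7,v1) [++-] → (0.2504, 0.2736, 1.875)–(0.2504, -1.71, 1.875)  len=1.9836
  (v3,v7,v2) [-+-] → (0.2504, 1.71, 1.875)–(0.2504, 1.71, 0.3)  len=1.5750
  (v6,v4,v2) [++-] → (0.2504, -0.2736, -1.875)–(0.2504, 1.71, -1.875)  len=1.9836
  (v2,v7,v6) [-++] → (0.2504, 1.71, 0.3)–(0.2504, 1.71, -1.875)  len=2.1750

Chained into 1 loop(s):
  loop 1: 8 segments, perimeter = 14.3400
Total perimeter = 14.340


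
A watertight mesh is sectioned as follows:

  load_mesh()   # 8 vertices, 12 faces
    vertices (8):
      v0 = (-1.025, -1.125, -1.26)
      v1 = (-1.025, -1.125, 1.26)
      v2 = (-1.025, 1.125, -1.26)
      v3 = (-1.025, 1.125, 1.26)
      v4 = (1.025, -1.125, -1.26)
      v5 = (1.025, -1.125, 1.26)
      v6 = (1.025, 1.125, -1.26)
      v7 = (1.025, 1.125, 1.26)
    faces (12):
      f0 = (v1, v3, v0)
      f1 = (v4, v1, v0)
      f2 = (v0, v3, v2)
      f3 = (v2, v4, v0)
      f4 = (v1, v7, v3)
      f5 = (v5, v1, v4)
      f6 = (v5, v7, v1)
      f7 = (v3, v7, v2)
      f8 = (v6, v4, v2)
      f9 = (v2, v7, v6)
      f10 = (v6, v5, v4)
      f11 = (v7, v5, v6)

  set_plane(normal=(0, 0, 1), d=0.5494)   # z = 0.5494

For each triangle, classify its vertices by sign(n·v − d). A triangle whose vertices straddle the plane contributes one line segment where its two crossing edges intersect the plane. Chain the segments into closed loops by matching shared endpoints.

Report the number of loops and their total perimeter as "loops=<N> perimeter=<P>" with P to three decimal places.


loops=1 perimeter=8.600

Straddling triangles (8 of 12):
  (v1,v3,v0) [++-] → (-1.025, 0.490536, 0.5494)–(-1.025, -1.125, 0.5494)  len=1.6155
  (v4,v1,v0) [-+-] → (-0.446933, -1.125, 0.5494)–(-1.025, -1.125, 0.5494)  len=0.5781
  (v0,v3,v2) [-+-] → (-1.025, 0.490536, 0.5494)–(-1.025, 1.125, 0.5494)  len=0.6345
  (v5,v1,v4) [++-] → (-0.446933, -1.125, 0.5494)–(1.025, -1.125, 0.5494)  len=1.4719
  (v3,v7,v2) [++-] → (0.446933, 1.125, 0.5494)–(-1.025, 1.125, 0.5494)  len=1.4719
  (v2,v7,v6) [-+-] → (0.446933, 1.125, 0.5494)–(1.025, 1.125, 0.5494)  len=0.5781
  (v6,v5,v4) [-+-] → (1.025, -0.490536, 0.5494)–(1.025, -1.125, 0.5494)  len=0.6345
  (v7,v5,v6) [++-] → (1.025, -0.490536, 0.5494)–(1.025, 1.125, 0.5494)  len=1.6155

Chained into 1 loop(s):
  loop 1: 8 segments, perimeter = 8.6000
Total perimeter = 8.600


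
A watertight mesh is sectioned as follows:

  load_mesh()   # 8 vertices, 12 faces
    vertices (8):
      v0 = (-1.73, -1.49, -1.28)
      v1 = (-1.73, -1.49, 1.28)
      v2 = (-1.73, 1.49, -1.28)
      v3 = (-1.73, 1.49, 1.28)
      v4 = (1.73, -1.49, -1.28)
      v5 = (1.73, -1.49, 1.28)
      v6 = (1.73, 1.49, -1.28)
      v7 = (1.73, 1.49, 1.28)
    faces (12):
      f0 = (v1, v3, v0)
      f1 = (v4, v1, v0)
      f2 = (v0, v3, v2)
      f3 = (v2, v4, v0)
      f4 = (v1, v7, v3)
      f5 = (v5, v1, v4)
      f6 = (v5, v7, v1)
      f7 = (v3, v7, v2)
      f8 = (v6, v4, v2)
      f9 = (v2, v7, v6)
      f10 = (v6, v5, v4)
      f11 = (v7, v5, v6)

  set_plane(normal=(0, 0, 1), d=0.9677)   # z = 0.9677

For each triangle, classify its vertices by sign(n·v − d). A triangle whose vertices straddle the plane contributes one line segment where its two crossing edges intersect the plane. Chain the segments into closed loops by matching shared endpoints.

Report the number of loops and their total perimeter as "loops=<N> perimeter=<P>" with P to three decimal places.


Straddling triangles (8 of 12):
  (v1,v3,v0) [++-] → (-1.73, 1.12646, 0.9677)–(-1.73, -1.49, 0.9677)  len=2.6165
  (v4,v1,v0) [-+-] → (-1.30791, -1.49, 0.9677)–(-1.73, -1.49, 0.9677)  len=0.4221
  (v0,v3,v2) [-+-] → (-1.73, 1.12646, 0.9677)–(-1.73, 1.49, 0.9677)  len=0.3635
  (v5,v1,v4) [++-] → (-1.30791, -1.49, 0.9677)–(1.73, -1.49, 0.9677)  len=3.0379
  (v3,v7,v2) [++-] → (1.30791, 1.49, 0.9677)–(-1.73, 1.49, 0.9677)  len=3.0379
  (v2,v7,v6) [-+-] → (1.30791, 1.49, 0.9677)–(1.73, 1.49, 0.9677)  len=0.4221
  (v6,v5,v4) [-+-] → (1.73, -1.12646, 0.9677)–(1.73, -1.49, 0.9677)  len=0.3635
  (v7,v5,v6) [++-] → (1.73, -1.12646, 0.9677)–(1.73, 1.49, 0.9677)  len=2.6165

Chained into 1 loop(s):
  loop 1: 8 segments, perimeter = 12.8800
Total perimeter = 12.880

loops=1 perimeter=12.880


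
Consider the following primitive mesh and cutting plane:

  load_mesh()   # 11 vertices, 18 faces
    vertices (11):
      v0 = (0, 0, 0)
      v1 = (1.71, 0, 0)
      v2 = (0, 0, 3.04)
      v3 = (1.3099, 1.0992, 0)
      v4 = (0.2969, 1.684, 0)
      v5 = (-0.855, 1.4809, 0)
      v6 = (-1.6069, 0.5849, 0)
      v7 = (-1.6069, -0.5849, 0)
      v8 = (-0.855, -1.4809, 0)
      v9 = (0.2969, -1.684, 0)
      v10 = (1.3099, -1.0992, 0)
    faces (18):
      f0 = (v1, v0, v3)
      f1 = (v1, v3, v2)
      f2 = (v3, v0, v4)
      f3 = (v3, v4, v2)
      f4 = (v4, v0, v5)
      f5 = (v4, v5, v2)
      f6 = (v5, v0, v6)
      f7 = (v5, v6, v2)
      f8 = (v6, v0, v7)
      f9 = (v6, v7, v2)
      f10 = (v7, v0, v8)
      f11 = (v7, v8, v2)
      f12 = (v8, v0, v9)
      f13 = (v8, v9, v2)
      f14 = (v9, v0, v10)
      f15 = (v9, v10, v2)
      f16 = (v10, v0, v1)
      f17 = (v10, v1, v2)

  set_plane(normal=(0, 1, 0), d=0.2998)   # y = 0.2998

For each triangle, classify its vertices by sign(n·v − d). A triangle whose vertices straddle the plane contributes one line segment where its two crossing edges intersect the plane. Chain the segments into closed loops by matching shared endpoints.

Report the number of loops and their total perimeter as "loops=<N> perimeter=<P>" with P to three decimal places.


loops=1 perimeter=9.223

Straddling triangles (10 of 18):
  (v1,v0,v3) [--+] → (0.357267, 0.2998, 0)–(1.60088, 0.2998, 0)  len=1.2436
  (v1,v3,v2) [-+-] → (1.60088, 0.2998, 0)–(0.357267, 0.2998, 2.21086)  len=2.5366
  (v3,v0,v4) [+-+] → (0.357267, 0.2998, 0)–(0.0528567, 0.2998, 0)  len=0.3044
  (v3,v4,v2) [++-] → (0.0528567, 0.2998, 2.49879)–(0.357267, 0.2998, 2.21086)  len=0.4190
  (v4,v0,v5) [+-+] → (0.0528567, 0.2998, 0)–(-0.17309, 0.2998, 0)  len=0.2259
  (v4,v5,v2) [++-] → (-0.17309, 0.2998, 2.42457)–(0.0528567, 0.2998, 2.49879)  len=0.2378
  (v5,v0,v6) [+-+] → (-0.17309, 0.2998, 0)–(-0.823643, 0.2998, 0)  len=0.6506
  (v5,v6,v2) [++-] → (-0.823643, 0.2998, 1.4818)–(-0.17309, 0.2998, 2.42457)  len=1.1454
  (v6,v0,v7) [+--] → (-0.823643, 0.2998, 0)–(-1.6069, 0.2998, 0)  len=0.7833
  (v6,v7,v2) [+--] → (-1.6069, 0.2998, 0)–(-0.823643, 0.2998, 1.4818)  len=1.6761

Chained into 1 loop(s):
  loop 1: 10 segments, perimeter = 9.2228
Total perimeter = 9.223


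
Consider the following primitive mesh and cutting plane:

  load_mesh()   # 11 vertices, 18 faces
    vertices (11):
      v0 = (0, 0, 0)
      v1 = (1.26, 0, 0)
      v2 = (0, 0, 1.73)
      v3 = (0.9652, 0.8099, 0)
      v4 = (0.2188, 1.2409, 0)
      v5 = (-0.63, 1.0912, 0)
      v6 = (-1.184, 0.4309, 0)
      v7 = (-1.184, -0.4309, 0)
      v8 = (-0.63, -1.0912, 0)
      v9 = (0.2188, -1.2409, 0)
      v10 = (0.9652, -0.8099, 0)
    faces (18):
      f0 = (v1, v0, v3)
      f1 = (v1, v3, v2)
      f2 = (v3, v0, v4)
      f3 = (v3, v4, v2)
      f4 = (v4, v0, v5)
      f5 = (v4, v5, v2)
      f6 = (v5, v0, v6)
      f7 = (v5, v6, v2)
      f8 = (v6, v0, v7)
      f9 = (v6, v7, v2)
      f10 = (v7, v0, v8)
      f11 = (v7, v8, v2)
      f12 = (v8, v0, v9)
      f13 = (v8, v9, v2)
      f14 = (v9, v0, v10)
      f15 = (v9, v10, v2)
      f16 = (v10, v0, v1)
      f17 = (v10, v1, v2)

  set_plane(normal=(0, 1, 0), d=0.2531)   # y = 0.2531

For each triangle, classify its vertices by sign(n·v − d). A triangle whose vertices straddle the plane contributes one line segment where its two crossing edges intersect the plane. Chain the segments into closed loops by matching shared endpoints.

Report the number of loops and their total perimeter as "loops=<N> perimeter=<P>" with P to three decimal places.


Straddling triangles (10 of 18):
  (v1,v0,v3) [--+] → (0.301632, 0.2531, 0)–(1.16787, 0.2531, 0)  len=0.8662
  (v1,v3,v2) [-+-] → (1.16787, 0.2531, 0)–(0.301632, 0.2531, 1.18936)  len=1.4714
  (v3,v0,v4) [+-+] → (0.301632, 0.2531, 0)–(0.0446275, 0.2531, 0)  len=0.2570
  (v3,v4,v2) [++-] → (0.0446275, 0.2531, 1.37714)–(0.301632, 0.2531, 1.18936)  len=0.3183
  (v4,v0,v5) [+-+] → (0.0446275, 0.2531, 0)–(-0.146126, 0.2531, 0)  len=0.1908
  (v4,v5,v2) [++-] → (-0.146126, 0.2531, 1.32873)–(0.0446275, 0.2531, 1.37714)  len=0.1968
  (v5,v0,v6) [+-+] → (-0.146126, 0.2531, 0)–(-0.695452, 0.2531, 0)  len=0.5493
  (v5,v6,v2) [++-] → (-0.695452, 0.2531, 0.713841)–(-0.146126, 0.2531, 1.32873)  len=0.8245
  (v6,v0,v7) [+--] → (-0.695452, 0.2531, 0)–(-1.184, 0.2531, 0)  len=0.4885
  (v6,v7,v2) [+--] → (-1.184, 0.2531, 0)–(-0.695452, 0.2531, 0.713841)  len=0.8650

Chained into 1 loop(s):
  loop 1: 10 segments, perimeter = 6.0279
Total perimeter = 6.028

loops=1 perimeter=6.028


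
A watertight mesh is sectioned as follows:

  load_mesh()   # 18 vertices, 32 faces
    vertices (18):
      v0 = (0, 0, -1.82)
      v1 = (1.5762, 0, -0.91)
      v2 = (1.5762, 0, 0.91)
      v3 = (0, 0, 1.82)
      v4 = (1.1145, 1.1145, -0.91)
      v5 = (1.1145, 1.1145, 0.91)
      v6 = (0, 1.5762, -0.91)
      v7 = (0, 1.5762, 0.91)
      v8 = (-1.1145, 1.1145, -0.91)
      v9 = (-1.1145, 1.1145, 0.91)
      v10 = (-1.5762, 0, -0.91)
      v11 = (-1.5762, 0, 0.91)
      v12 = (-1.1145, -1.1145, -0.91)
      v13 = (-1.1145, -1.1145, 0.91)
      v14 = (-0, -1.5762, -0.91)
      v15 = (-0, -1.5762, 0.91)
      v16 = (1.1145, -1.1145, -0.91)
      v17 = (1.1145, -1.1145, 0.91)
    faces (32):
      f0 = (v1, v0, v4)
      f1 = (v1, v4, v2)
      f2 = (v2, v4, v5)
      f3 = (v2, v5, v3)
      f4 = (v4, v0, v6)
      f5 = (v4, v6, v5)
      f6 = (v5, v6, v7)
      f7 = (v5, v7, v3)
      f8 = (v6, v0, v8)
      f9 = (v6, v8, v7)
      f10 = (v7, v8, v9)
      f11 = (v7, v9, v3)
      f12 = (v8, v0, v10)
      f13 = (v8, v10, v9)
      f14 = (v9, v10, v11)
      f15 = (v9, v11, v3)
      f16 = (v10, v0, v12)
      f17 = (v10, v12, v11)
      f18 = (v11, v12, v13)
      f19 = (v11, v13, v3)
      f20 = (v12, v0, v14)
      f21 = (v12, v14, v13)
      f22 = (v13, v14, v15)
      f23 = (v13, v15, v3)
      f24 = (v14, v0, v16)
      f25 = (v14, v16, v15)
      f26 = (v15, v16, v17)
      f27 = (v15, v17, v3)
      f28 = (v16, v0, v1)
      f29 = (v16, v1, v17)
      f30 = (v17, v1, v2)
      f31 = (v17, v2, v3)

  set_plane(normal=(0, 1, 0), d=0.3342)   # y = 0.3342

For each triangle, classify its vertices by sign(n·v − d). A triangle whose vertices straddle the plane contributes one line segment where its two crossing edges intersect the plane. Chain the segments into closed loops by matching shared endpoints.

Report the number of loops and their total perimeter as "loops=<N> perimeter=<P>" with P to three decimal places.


loops=1 perimeter=10.112

Straddling triangles (12 of 32):
  (v1,v0,v4) [--+] → (0.3342, 0.3342, -1.54712)–(1.43775, 0.3342, -0.91)  len=1.2743
  (v1,v4,v2) [-+-] → (1.43775, 0.3342, -0.91)–(1.43775, 0.3342, 0.364245)  len=1.2742
  (v2,v4,v5) [-++] → (1.43775, 0.3342, 0.364245)–(1.43775, 0.3342, 0.91)  len=0.5458
  (v2,v5,v3) [-+-] → (1.43775, 0.3342, 0.91)–(0.3342, 0.3342, 1.54712)  len=1.2743
  (v4,v0,v6) [+-+] → (0.3342, 0.3342, -1.54712)–(0, 0.3342, -1.62705)  len=0.3436
  (v5,v7,v3) [++-] → (0, 0.3342, 1.62705)–(0.3342, 0.3342, 1.54712)  len=0.3436
  (v6,v0,v8) [+-+] → (0, 0.3342, -1.62705)–(-0.3342, 0.3342, -1.54712)  len=0.3436
  (v7,v9,v3) [++-] → (-0.3342, 0.3342, 1.54712)–(0, 0.3342, 1.62705)  len=0.3436
  (v8,v0,v10) [+--] → (-0.3342, 0.3342, -1.54712)–(-1.43775, 0.3342, -0.91)  len=1.2743
  (v8,v10,v9) [+-+] → (-1.43775, 0.3342, -0.91)–(-1.43775, 0.3342, -0.364245)  len=0.5458
  (v9,v10,v11) [+--] → (-1.43775, 0.3342, -0.364245)–(-1.43775, 0.3342, 0.91)  len=1.2742
  (v9,v11,v3) [+--] → (-1.43775, 0.3342, 0.91)–(-0.3342, 0.3342, 1.54712)  len=1.2743

Chained into 1 loop(s):
  loop 1: 12 segments, perimeter = 10.1116
Total perimeter = 10.112


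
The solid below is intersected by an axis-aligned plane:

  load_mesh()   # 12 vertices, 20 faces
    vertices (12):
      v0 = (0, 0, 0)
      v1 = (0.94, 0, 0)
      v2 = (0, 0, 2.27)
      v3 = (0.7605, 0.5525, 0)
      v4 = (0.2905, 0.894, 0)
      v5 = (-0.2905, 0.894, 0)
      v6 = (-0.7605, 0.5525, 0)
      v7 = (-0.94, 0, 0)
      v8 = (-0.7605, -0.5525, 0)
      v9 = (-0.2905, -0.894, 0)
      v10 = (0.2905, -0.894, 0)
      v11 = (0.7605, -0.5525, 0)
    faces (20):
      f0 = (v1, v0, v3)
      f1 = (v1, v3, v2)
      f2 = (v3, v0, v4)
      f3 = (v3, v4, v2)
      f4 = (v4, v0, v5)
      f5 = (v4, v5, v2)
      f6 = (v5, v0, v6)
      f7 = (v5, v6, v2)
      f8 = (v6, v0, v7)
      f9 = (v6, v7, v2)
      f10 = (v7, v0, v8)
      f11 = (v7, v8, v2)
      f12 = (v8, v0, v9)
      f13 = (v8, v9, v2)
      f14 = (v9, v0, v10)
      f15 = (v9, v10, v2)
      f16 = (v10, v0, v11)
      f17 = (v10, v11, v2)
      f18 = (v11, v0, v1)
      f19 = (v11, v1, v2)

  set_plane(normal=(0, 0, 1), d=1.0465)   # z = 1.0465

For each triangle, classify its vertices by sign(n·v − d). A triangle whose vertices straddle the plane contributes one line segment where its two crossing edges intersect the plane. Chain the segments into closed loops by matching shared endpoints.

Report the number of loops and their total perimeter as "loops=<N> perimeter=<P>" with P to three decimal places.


loops=1 perimeter=3.131

Straddling triangles (10 of 20):
  (v1,v3,v2) [--+] → (0.409899, 0.29779, 1.0465)–(0.506648, 0, 1.0465)  len=0.3131
  (v3,v4,v2) [--+] → (0.156576, 0.481854, 1.0465)–(0.409899, 0.29779, 1.0465)  len=0.3131
  (v4,v5,v2) [--+] → (-0.156576, 0.481854, 1.0465)–(0.156576, 0.481854, 1.0465)  len=0.3132
  (v5,v6,v2) [--+] → (-0.409899, 0.29779, 1.0465)–(-0.156576, 0.481854, 1.0465)  len=0.3131
  (v6,v7,v2) [--+] → (-0.506648, 0, 1.0465)–(-0.409899, 0.29779, 1.0465)  len=0.3131
  (v7,v8,v2) [--+] → (-0.409899, -0.29779, 1.0465)–(-0.506648, 0, 1.0465)  len=0.3131
  (v8,v9,v2) [--+] → (-0.156576, -0.481854, 1.0465)–(-0.409899, -0.29779, 1.0465)  len=0.3131
  (v9,v10,v2) [--+] → (0.156576, -0.481854, 1.0465)–(-0.156576, -0.481854, 1.0465)  len=0.3132
  (v10,v11,v2) [--+] → (0.409899, -0.29779, 1.0465)–(0.156576, -0.481854, 1.0465)  len=0.3131
  (v11,v1,v2) [--+] → (0.506648, 0, 1.0465)–(0.409899, -0.29779, 1.0465)  len=0.3131

Chained into 1 loop(s):
  loop 1: 10 segments, perimeter = 3.1313
Total perimeter = 3.131


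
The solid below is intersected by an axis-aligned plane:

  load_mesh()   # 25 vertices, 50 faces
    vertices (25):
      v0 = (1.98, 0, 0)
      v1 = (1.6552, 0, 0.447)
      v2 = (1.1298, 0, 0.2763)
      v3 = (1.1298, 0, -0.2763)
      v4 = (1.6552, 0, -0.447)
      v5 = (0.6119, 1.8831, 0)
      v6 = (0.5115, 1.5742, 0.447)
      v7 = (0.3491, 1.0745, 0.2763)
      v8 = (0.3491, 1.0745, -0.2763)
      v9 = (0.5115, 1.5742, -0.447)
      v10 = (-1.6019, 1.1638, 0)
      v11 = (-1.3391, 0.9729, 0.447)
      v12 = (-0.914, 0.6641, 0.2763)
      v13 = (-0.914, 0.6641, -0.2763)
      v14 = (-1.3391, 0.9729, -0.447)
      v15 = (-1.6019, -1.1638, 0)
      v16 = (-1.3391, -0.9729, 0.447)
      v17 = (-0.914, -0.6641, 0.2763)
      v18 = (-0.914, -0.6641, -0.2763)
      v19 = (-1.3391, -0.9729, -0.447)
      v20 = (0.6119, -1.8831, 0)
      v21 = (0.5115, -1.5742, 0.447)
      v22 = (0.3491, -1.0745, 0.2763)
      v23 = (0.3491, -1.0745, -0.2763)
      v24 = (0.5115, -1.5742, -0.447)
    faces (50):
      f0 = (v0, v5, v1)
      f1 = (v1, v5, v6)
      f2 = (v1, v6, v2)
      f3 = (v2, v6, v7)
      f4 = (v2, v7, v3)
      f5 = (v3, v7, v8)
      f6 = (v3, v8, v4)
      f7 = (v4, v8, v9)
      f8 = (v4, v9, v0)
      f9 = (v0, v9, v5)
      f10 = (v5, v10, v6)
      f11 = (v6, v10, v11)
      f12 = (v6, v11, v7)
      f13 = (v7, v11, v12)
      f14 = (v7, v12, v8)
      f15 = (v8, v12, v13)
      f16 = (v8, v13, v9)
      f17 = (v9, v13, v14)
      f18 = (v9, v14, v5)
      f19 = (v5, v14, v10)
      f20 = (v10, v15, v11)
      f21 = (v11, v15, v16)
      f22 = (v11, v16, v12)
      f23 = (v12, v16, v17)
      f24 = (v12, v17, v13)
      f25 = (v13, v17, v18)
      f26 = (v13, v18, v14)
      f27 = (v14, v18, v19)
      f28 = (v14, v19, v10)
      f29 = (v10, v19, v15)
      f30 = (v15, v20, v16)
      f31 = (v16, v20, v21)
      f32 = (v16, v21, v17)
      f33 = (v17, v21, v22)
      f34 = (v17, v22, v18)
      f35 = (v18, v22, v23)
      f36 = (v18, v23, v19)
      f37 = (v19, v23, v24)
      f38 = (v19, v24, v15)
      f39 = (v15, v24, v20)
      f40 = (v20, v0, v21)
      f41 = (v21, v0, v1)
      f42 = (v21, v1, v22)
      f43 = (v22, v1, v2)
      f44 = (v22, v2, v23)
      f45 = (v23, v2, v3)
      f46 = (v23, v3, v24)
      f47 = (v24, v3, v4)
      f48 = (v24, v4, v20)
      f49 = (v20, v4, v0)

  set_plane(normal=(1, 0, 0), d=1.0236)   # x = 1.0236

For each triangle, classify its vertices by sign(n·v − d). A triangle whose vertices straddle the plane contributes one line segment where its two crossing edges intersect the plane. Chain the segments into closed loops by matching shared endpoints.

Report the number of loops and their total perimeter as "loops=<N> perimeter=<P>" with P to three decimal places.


loops=2 perimeter=6.606

Straddling triangles (20 of 50):
  (v0,v5,v1) [+-+] → (1.0236, 1.31642, 0)–(1.0236, 1.14, 0.176392)  len=0.2495
  (v1,v5,v6) [+--] → (1.0236, 1.14, 0.176392)–(1.0236, 0.86934, 0.447)  len=0.3827
  (v1,v6,v2) [+-+] → (1.0236, 0.86934, 0.447)–(1.0236, 0.270387, 0.30562)  len=0.6154
  (v2,v6,v7) [+--] → (1.0236, 0.270387, 0.30562)–(1.0236, 0.146166, 0.2763)  len=0.1276
  (v2,v7,v3) [+-+] → (1.0236, 0.146166, 0.2763)–(1.0236, 0.146166, -0.201129)  len=0.4774
  (v3,v7,v8) [+--] → (1.0236, 0.146166, -0.201129)–(1.0236, 0.146166, -0.2763)  len=0.0752
  (v3,v8,v4) [+-+] → (1.0236, 0.146166, -0.2763)–(1.0236, 0.519604, -0.364453)  len=0.3837
  (v4,v8,v9) [+--] → (1.0236, 0.519604, -0.364453)–(1.0236, 0.86934, -0.447)  len=0.3593
  (v4,v9,v0) [+-+] → (1.0236, 0.86934, -0.447)–(1.0236, 1.02524, -0.291121)  len=0.2205
  (v0,v9,v5) [+--] → (1.0236, 1.02524, -0.291121)–(1.0236, 1.31642, 0)  len=0.4118
  (v20,v0,v21) [-+-] → (1.0236, -1.31642, 0)–(1.0236, -1.02524, 0.291121)  len=0.4118
  (v21,v0,v1) [-++] → (1.0236, -1.02524, 0.291121)–(1.0236, -0.86934, 0.447)  len=0.2205
  (v21,v1,v22) [-+-] → (1.0236, -0.86934, 0.447)–(1.0236, -0.519604, 0.364453)  len=0.3593
  (v22,v1,v2) [-++] → (1.0236, -0.519604, 0.364453)–(1.0236, -0.146166, 0.2763)  len=0.3837
  (v22,v2,v23) [-+-] → (1.0236, -0.146166, 0.2763)–(1.0236, -0.146166, 0.201129)  len=0.0752
  (v23,v2,v3) [-++] → (1.0236, -0.146166, 0.201129)–(1.0236, -0.146166, -0.2763)  len=0.4774
  (v23,v3,v24) [-+-] → (1.0236, -0.146166, -0.2763)–(1.0236, -0.270387, -0.30562)  len=0.1276
  (v24,v3,v4) [-++] → (1.0236, -0.270387, -0.30562)–(1.0236, -0.86934, -0.447)  len=0.6154
  (v24,v4,v20) [-+-] → (1.0236, -0.86934, -0.447)–(1.0236, -1.14, -0.176392)  len=0.3827
  (v20,v4,v0) [-++] → (1.0236, -1.14, -0.176392)–(1.0236, -1.31642, 0)  len=0.2495

Chained into 2 loop(s):
  loop 1: 10 segments, perimeter = 3.3031
  loop 2: 10 segments, perimeter = 3.3031
Total perimeter = 6.606


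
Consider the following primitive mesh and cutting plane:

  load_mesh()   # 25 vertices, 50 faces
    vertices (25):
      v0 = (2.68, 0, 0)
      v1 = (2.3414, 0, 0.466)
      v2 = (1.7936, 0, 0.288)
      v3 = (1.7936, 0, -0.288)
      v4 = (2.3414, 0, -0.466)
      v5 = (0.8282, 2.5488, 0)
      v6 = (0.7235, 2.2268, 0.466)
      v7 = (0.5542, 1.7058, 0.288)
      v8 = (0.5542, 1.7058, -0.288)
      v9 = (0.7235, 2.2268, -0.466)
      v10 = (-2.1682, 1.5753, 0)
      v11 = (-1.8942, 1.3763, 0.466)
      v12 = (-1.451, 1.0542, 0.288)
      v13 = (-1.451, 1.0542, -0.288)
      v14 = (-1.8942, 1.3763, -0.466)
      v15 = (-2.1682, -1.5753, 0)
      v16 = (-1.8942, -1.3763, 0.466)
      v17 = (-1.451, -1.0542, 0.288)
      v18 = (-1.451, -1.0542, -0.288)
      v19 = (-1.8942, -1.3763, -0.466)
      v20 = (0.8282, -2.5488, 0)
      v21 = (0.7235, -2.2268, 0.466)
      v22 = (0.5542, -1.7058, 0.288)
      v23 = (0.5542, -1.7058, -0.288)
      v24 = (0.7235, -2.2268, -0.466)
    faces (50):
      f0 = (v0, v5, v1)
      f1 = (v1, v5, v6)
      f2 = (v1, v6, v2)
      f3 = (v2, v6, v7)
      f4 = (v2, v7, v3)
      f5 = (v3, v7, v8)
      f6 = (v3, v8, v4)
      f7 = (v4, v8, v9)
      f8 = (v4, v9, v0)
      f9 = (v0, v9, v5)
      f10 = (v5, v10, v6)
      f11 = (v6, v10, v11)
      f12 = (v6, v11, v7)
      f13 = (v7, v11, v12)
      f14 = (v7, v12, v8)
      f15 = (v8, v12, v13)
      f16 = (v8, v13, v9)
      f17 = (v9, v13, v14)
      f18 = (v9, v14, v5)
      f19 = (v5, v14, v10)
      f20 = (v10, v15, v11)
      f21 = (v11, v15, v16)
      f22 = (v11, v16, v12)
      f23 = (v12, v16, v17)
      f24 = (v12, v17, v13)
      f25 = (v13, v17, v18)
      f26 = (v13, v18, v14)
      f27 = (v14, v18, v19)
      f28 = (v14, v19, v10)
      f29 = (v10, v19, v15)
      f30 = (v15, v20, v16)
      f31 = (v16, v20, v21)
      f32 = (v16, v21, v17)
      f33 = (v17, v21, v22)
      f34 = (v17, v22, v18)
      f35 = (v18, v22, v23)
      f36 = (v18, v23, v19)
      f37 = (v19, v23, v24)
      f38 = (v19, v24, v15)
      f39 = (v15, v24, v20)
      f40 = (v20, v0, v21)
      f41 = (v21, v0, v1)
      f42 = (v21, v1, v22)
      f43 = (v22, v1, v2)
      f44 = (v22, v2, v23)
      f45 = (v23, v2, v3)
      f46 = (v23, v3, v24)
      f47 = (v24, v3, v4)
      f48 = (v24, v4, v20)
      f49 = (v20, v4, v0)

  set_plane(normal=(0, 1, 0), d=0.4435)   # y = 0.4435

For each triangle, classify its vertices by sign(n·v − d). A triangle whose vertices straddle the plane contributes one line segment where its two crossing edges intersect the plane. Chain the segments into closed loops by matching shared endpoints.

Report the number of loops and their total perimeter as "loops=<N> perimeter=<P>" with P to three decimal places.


loops=2 perimeter=5.492

Straddling triangles (20 of 50):
  (v0,v5,v1) [-+-] → (2.35778, 0.4435, 0)–(2.0781, 0.4435, 0.384914)  len=0.4758
  (v1,v5,v6) [-++] → (2.0781, 0.4435, 0.384914)–(2.01917, 0.4435, 0.466)  len=0.1002
  (v1,v6,v2) [-+-] → (2.01917, 0.4435, 0.466)–(1.58047, 0.4435, 0.323451)  len=0.4613
  (v2,v6,v7) [-++] → (1.58047, 0.4435, 0.323451)–(1.47136, 0.4435, 0.288)  len=0.1147
  (v2,v7,v3) [-+-] → (1.47136, 0.4435, 0.288)–(1.47136, 0.4435, -0.138243)  len=0.4262
  (v3,v7,v8) [-++] → (1.47136, 0.4435, -0.138243)–(1.47136, 0.4435, -0.288)  len=0.1498
  (v3,v8,v4) [-+-] → (1.47136, 0.4435, -0.288)–(1.87674, 0.4435, -0.419721)  len=0.4262
  (v4,v8,v9) [-++] → (1.87674, 0.4435, -0.419721)–(2.01917, 0.4435, -0.466)  len=0.1498
  (v4,v9,v0) [-+-] → (2.01917, 0.4435, -0.466)–(2.29033, 0.4435, -0.0928108)  len=0.4613
  (v0,v9,v5) [-++] → (2.29033, 0.4435, -0.0928108)–(2.35778, 0.4435, 0)  len=0.1147
  (v10,v15,v11) [+-+] → (-2.1682, 0.4435, 0)–(-1.98079, 0.4435, 0.318729)  len=0.3697
  (v11,v15,v16) [+--] → (-1.98079, 0.4435, 0.318729)–(-1.8942, 0.4435, 0.466)  len=0.1708
  (v11,v16,v12) [+-+] → (-1.8942, 0.4435, 0.466)–(-1.56236, 0.4435, 0.332725)  len=0.3576
  (v12,v16,v17) [+--] → (-1.56236, 0.4435, 0.332725)–(-1.451, 0.4435, 0.288)  len=0.1200
  (v12,v17,v13) [+-+] → (-1.451, 0.4435, 0.288)–(-1.451, 0.4435, -0.121161)  len=0.4092
  (v13,v17,v18) [+--] → (-1.451, 0.4435, -0.121161)–(-1.451, 0.4435, -0.288)  len=0.1668
  (v13,v18,v14) [+-+] → (-1.451, 0.4435, -0.288)–(-1.7241, 0.4435, -0.397685)  len=0.2943
  (v14,v18,v19) [+--] → (-1.7241, 0.4435, -0.397685)–(-1.8942, 0.4435, -0.466)  len=0.1833
  (v14,v19,v10) [+-+] → (-1.8942, 0.4435, -0.466)–(-2.06313, 0.4435, -0.178689)  len=0.3333
  (v10,v19,v15) [+--] → (-2.06313, 0.4435, -0.178689)–(-2.1682, 0.4435, 0)  len=0.2073

Chained into 2 loop(s):
  loop 1: 10 segments, perimeter = 2.8801
  loop 2: 10 segments, perimeter = 2.6124
Total perimeter = 5.492


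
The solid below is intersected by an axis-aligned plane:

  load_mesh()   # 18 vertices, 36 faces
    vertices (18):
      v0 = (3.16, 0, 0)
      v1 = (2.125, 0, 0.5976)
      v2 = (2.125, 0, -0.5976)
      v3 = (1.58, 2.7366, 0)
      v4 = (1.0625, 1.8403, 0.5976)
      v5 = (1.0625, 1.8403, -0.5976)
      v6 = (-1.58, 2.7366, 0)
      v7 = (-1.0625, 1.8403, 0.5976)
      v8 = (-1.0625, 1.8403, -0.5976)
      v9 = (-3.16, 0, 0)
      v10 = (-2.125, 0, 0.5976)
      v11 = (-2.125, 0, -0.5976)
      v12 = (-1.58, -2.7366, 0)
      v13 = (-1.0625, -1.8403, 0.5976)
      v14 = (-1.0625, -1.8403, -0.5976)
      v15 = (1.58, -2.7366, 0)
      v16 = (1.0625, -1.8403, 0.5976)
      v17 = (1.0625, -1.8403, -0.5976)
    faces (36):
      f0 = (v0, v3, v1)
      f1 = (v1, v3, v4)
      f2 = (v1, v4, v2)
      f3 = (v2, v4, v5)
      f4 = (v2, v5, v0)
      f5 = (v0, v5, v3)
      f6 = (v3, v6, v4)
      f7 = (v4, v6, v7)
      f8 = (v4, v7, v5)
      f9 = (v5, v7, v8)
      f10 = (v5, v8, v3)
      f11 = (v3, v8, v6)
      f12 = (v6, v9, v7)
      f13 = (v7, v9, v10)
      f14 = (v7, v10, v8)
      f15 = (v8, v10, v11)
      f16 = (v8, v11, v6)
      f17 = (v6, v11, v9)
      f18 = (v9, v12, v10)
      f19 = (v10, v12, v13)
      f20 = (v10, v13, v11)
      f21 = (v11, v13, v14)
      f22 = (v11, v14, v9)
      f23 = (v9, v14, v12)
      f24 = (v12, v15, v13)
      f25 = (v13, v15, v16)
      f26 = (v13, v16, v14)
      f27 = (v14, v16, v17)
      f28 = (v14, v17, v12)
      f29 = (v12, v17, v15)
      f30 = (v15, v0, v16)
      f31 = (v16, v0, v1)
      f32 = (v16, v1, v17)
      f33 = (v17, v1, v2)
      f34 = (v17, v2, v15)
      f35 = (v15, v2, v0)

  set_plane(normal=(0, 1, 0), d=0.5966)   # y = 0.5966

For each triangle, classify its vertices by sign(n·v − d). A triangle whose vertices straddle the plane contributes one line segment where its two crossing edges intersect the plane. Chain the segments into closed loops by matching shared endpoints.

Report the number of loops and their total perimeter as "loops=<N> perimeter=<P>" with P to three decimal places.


loops=2 perimeter=7.171

Straddling triangles (12 of 36):
  (v0,v3,v1) [-+-] → (2.81555, 0.5966, 0)–(2.00619, 0.5966, 0.467319)  len=0.9346
  (v1,v3,v4) [-++] → (2.00619, 0.5966, 0.467319)–(1.78055, 0.5966, 0.5976)  len=0.2605
  (v1,v4,v2) [-+-] → (1.78055, 0.5966, 0.5976)–(1.78055, 0.5966, -0.210133)  len=0.8077
  (v2,v4,v5) [-++] → (1.78055, 0.5966, -0.210133)–(1.78055, 0.5966, -0.5976)  len=0.3875
  (v2,v5,v0) [-+-] → (1.78055, 0.5966, -0.5976)–(2.48002, 0.5966, -0.193734)  len=0.8077
  (v0,v5,v3) [-++] → (2.48002, 0.5966, -0.193734)–(2.81555, 0.5966, 0)  len=0.3874
  (v6,v9,v7) [+-+] → (-2.81555, 0.5966, 0)–(-2.48002, 0.5966, 0.193734)  len=0.3874
  (v7,v9,v10) [+--] → (-2.48002, 0.5966, 0.193734)–(-1.78055, 0.5966, 0.5976)  len=0.8077
  (v7,v10,v8) [+-+] → (-1.78055, 0.5966, 0.5976)–(-1.78055, 0.5966, 0.210133)  len=0.3875
  (v8,v10,v11) [+--] → (-1.78055, 0.5966, 0.210133)–(-1.78055, 0.5966, -0.5976)  len=0.8077
  (v8,v11,v6) [+-+] → (-1.78055, 0.5966, -0.5976)–(-2.00619, 0.5966, -0.467319)  len=0.2605
  (v6,v11,v9) [+--] → (-2.00619, 0.5966, -0.467319)–(-2.81555, 0.5966, 0)  len=0.9346

Chained into 2 loop(s):
  loop 1: 6 segments, perimeter = 3.5855
  loop 2: 6 segments, perimeter = 3.5855
Total perimeter = 7.171


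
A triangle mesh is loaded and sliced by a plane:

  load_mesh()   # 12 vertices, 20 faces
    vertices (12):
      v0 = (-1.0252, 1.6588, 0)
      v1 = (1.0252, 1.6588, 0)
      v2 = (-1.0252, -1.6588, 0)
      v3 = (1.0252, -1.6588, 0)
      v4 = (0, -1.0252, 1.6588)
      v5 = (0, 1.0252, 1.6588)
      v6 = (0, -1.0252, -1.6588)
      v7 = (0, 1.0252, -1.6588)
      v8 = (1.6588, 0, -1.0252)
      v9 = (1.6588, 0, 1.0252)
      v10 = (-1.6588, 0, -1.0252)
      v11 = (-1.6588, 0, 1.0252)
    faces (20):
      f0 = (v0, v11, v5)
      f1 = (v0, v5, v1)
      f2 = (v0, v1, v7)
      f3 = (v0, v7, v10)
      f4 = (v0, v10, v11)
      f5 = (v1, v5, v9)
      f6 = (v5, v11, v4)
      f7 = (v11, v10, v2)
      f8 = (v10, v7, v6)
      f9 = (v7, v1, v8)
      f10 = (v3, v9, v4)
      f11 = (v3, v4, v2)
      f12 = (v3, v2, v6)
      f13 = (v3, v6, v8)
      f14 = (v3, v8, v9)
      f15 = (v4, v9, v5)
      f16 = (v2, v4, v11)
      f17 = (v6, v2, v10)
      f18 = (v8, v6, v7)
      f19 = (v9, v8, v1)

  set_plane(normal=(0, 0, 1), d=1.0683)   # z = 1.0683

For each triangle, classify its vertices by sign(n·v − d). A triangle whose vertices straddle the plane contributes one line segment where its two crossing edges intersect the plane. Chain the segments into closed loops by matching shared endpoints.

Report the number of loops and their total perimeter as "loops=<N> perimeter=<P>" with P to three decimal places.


Straddling triangles (8 of 20):
  (v0,v11,v5) [--+] → (-1.54596, 0.0697382, 1.0683)–(-0.364951, 1.25075, 1.0683)  len=1.6702
  (v0,v5,v1) [-+-] → (-0.364951, 1.25075, 1.0683)–(0.364951, 1.25075, 1.0683)  len=0.7299
  (v1,v5,v9) [-+-] → (0.364951, 1.25075, 1.0683)–(1.54596, 0.0697382, 1.0683)  len=1.6702
  (v5,v11,v4) [+-+] → (-1.54596, 0.0697382, 1.0683)–(-1.54596, -0.0697382, 1.0683)  len=0.1395
  (v3,v9,v4) [--+] → (1.54596, -0.0697382, 1.0683)–(0.364951, -1.25075, 1.0683)  len=1.6702
  (v3,v4,v2) [-+-] → (0.364951, -1.25075, 1.0683)–(-0.364951, -1.25075, 1.0683)  len=0.7299
  (v4,v9,v5) [+-+] → (1.54596, -0.0697382, 1.0683)–(1.54596, 0.0697382, 1.0683)  len=0.1395
  (v2,v4,v11) [-+-] → (-0.364951, -1.25075, 1.0683)–(-1.54596, -0.0697382, 1.0683)  len=1.6702

Chained into 1 loop(s):
  loop 1: 8 segments, perimeter = 8.4196
Total perimeter = 8.420

loops=1 perimeter=8.420


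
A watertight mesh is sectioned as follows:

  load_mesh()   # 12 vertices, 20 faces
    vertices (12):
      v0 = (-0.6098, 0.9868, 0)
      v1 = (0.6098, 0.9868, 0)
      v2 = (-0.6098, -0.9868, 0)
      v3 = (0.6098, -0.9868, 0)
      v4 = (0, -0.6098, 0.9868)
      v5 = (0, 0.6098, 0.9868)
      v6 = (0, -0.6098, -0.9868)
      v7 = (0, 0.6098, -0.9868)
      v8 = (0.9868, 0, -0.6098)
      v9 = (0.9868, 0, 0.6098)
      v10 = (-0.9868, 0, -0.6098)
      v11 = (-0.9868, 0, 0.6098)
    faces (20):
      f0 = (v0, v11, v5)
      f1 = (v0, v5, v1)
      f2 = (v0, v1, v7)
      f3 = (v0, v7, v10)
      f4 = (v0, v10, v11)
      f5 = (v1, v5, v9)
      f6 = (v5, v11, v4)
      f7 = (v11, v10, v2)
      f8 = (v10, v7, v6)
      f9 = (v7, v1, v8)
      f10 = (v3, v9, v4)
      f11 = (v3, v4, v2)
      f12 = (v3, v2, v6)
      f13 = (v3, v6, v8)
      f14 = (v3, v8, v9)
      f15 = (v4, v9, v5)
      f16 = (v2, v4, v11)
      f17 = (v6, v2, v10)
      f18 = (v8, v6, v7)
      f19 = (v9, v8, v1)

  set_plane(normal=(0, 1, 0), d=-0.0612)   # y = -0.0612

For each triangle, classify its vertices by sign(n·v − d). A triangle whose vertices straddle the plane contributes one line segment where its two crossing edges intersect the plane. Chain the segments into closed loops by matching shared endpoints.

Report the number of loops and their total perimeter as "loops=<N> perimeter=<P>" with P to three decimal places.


Straddling triangles (10 of 20):
  (v5,v11,v4) [++-] → (-0.887764, -0.0612, 0.647636)–(0, -0.0612, 0.9868)  len=0.9503
  (v11,v10,v2) [++-] → (-0.963419, -0.0612, -0.571981)–(-0.963419, -0.0612, 0.571981)  len=1.1440
  (v10,v7,v6) [++-] → (0, -0.0612, -0.9868)–(-0.887764, -0.0612, -0.647636)  len=0.9503
  (v3,v9,v4) [-+-] → (0.963419, -0.0612, 0.571981)–(0.887764, -0.0612, 0.647636)  len=0.1070
  (v3,v6,v8) [--+] → (0.887764, -0.0612, -0.647636)–(0.963419, -0.0612, -0.571981)  len=0.1070
  (v3,v8,v9) [-++] → (0.963419, -0.0612, -0.571981)–(0.963419, -0.0612, 0.571981)  len=1.1440
  (v4,v9,v5) [-++] → (0.887764, -0.0612, 0.647636)–(0, -0.0612, 0.9868)  len=0.9503
  (v2,v4,v11) [--+] → (-0.887764, -0.0612, 0.647636)–(-0.963419, -0.0612, 0.571981)  len=0.1070
  (v6,v2,v10) [--+] → (-0.963419, -0.0612, -0.571981)–(-0.887764, -0.0612, -0.647636)  len=0.1070
  (v8,v6,v7) [+-+] → (0.887764, -0.0612, -0.647636)–(0, -0.0612, -0.9868)  len=0.9503

Chained into 1 loop(s):
  loop 1: 10 segments, perimeter = 6.5173
Total perimeter = 6.517

loops=1 perimeter=6.517


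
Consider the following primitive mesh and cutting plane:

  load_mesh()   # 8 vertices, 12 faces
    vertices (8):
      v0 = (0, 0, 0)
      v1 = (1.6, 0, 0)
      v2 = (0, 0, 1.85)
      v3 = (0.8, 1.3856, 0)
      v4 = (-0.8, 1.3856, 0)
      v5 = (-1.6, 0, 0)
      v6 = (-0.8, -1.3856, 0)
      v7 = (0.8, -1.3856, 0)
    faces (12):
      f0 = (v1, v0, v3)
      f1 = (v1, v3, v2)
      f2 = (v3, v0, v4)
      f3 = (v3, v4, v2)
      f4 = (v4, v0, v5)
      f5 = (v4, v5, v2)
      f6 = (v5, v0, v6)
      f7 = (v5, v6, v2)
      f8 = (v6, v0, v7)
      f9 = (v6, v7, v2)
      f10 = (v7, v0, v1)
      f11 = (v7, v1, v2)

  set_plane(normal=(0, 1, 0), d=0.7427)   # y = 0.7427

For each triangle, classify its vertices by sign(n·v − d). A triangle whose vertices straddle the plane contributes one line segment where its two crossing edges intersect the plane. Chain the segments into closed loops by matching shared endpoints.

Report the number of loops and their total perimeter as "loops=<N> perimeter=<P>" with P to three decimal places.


Straddling triangles (6 of 12):
  (v1,v0,v3) [--+] → (0.428811, 0.7427, 0)–(1.17119, 0.7427, 0)  len=0.7424
  (v1,v3,v2) [-+-] → (1.17119, 0.7427, 0)–(0.428811, 0.7427, 0.858375)  len=1.1349
  (v3,v0,v4) [+-+] → (0.428811, 0.7427, 0)–(-0.428811, 0.7427, 0)  len=0.8576
  (v3,v4,v2) [++-] → (-0.428811, 0.7427, 0.858375)–(0.428811, 0.7427, 0.858375)  len=0.8576
  (v4,v0,v5) [+--] → (-0.428811, 0.7427, 0)–(-1.17119, 0.7427, 0)  len=0.7424
  (v4,v5,v2) [+--] → (-1.17119, 0.7427, 0)–(-0.428811, 0.7427, 0.858375)  len=1.1349

Chained into 1 loop(s):
  loop 1: 6 segments, perimeter = 5.4697
Total perimeter = 5.470

loops=1 perimeter=5.470


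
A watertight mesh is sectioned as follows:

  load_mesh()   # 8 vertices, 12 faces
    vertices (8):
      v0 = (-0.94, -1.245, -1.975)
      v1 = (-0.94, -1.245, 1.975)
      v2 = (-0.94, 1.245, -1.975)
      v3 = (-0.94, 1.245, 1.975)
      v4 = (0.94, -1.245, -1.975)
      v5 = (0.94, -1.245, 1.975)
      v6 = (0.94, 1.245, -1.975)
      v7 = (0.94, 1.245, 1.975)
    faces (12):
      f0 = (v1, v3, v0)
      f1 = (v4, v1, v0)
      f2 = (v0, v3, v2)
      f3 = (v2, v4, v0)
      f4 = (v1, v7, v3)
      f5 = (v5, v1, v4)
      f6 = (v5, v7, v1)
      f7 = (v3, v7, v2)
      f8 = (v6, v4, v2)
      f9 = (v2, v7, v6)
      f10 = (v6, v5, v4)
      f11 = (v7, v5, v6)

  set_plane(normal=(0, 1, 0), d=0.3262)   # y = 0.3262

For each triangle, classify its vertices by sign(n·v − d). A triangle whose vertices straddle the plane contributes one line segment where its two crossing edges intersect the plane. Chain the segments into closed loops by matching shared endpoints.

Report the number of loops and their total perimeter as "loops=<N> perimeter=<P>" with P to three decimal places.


Straddling triangles (8 of 12):
  (v1,v3,v0) [-+-] → (-0.94, 0.3262, 1.975)–(-0.94, 0.3262, 0.517466)  len=1.4575
  (v0,v3,v2) [-++] → (-0.94, 0.3262, 0.517466)–(-0.94, 0.3262, -1.975)  len=2.4925
  (v2,v4,v0) [+--] → (-0.246288, 0.3262, -1.975)–(-0.94, 0.3262, -1.975)  len=0.6937
  (v1,v7,v3) [-++] → (0.246288, 0.3262, 1.975)–(-0.94, 0.3262, 1.975)  len=1.1863
  (v5,v7,v1) [-+-] → (0.94, 0.3262, 1.975)–(0.246288, 0.3262, 1.975)  len=0.6937
  (v6,v4,v2) [+-+] → (0.94, 0.3262, -1.975)–(-0.246288, 0.3262, -1.975)  len=1.1863
  (v6,v5,v4) [+--] → (0.94, 0.3262, -0.517466)–(0.94, 0.3262, -1.975)  len=1.4575
  (v7,v5,v6) [+-+] → (0.94, 0.3262, 1.975)–(0.94, 0.3262, -0.517466)  len=2.4925

Chained into 1 loop(s):
  loop 1: 8 segments, perimeter = 11.6600
Total perimeter = 11.660

loops=1 perimeter=11.660


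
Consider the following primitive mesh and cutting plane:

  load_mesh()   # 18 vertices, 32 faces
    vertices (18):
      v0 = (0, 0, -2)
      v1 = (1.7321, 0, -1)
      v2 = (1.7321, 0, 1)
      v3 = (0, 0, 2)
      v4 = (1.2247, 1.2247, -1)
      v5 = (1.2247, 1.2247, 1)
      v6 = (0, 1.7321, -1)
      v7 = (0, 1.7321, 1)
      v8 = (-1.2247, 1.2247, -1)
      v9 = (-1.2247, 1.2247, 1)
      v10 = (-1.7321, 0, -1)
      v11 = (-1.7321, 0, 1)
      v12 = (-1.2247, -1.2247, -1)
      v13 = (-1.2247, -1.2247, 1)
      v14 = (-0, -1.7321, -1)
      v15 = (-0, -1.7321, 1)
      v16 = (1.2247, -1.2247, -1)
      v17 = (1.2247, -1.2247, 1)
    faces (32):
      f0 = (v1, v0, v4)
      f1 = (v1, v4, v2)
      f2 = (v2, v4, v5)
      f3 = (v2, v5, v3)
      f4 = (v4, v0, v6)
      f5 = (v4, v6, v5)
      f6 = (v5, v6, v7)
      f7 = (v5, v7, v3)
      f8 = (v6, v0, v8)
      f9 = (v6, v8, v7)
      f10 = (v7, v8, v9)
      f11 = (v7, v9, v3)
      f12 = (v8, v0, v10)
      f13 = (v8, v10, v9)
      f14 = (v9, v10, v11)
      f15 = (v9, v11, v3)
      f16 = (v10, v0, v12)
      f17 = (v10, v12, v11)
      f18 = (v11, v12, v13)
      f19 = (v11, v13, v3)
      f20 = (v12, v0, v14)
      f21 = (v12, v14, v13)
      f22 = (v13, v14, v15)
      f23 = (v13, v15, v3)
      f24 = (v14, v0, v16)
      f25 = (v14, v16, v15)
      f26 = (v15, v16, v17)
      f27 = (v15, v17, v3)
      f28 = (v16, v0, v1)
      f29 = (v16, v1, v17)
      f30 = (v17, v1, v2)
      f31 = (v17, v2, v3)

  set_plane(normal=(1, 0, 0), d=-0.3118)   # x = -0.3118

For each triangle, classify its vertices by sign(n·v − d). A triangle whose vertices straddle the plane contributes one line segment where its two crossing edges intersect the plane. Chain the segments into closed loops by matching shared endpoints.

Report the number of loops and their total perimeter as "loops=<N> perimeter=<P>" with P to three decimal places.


Straddling triangles (12 of 32):
  (v6,v0,v8) [++-] → (-0.3118, 0.3118, -1.74541)–(-0.3118, 1.60292, -1)  len=1.4908
  (v6,v8,v7) [+-+] → (-0.3118, 1.60292, -1)–(-0.3118, 1.60292, 0.490814)  len=1.4908
  (v7,v8,v9) [+--] → (-0.3118, 1.60292, 0.490814)–(-0.3118, 1.60292, 1)  len=0.5092
  (v7,v9,v3) [+-+] → (-0.3118, 1.60292, 1)–(-0.3118, 0.3118, 1.74541)  len=1.4908
  (v8,v0,v10) [-+-] → (-0.3118, 0.3118, -1.74541)–(-0.3118, 0, -1.81999)  len=0.3206
  (v9,v11,v3) [--+] → (-0.3118, 0, 1.81999)–(-0.3118, 0.3118, 1.74541)  len=0.3206
  (v10,v0,v12) [-+-] → (-0.3118, 0, -1.81999)–(-0.3118, -0.3118, -1.74541)  len=0.3206
  (v11,v13,v3) [--+] → (-0.3118, -0.3118, 1.74541)–(-0.3118, 0, 1.81999)  len=0.3206
  (v12,v0,v14) [-++] → (-0.3118, -0.3118, -1.74541)–(-0.3118, -1.60292, -1)  len=1.4908
  (v12,v14,v13) [-+-] → (-0.3118, -1.60292, -1)–(-0.3118, -1.60292, -0.490814)  len=0.5092
  (v13,v14,v15) [-++] → (-0.3118, -1.60292, -0.490814)–(-0.3118, -1.60292, 1)  len=1.4908
  (v13,v15,v3) [-++] → (-0.3118, -1.60292, 1)–(-0.3118, -0.3118, 1.74541)  len=1.4908

Chained into 1 loop(s):
  loop 1: 12 segments, perimeter = 11.2458
Total perimeter = 11.246

loops=1 perimeter=11.246
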